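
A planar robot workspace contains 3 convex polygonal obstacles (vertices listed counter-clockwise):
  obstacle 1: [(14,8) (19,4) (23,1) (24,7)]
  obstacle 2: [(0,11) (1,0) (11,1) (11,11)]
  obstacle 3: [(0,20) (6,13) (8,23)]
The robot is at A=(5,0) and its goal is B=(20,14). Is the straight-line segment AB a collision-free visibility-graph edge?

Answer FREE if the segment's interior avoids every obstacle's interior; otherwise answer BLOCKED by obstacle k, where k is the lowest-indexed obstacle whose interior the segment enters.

Obstacle 1 [(14,8) (19,4) (23,1) (24,7)]:
  edge (14,8)–(19,4): clear
  edge (19,4)–(23,1): clear
  edge (23,1)–(24,7): clear
  edge (24,7)–(14,8): clear
  midpoint (25/2,7) outside
  → clear
Obstacle 2 [(0,11) (1,0) (11,1) (11,11)]:
  edge (0,11)–(1,0): clear
  edge (1,0)–(11,1): crosses AB
  edge (11,1)–(11,11): crosses AB
  edge (11,11)–(0,11): clear
  → BLOCKED
Obstacle 3 [(0,20) (6,13) (8,23)]:
  edge (0,20)–(6,13): clear
  edge (6,13)–(8,23): clear
  edge (8,23)–(0,20): clear
  midpoint (25/2,7) outside
  → clear

BLOCKED by obstacle 2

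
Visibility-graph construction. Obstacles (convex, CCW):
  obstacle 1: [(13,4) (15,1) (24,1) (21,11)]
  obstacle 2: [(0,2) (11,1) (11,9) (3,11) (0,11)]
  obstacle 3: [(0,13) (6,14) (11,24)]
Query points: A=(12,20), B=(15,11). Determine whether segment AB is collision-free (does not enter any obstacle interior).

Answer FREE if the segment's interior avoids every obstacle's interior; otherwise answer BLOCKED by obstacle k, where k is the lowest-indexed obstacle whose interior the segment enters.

Obstacle 1 [(13,4) (15,1) (24,1) (21,11)]:
  edge (13,4)–(15,1): clear
  edge (15,1)–(24,1): clear
  edge (24,1)–(21,11): clear
  edge (21,11)–(13,4): clear
  midpoint (27/2,31/2) outside
  → clear
Obstacle 2 [(0,2) (11,1) (11,9) (3,11) (0,11)]:
  edge (0,2)–(11,1): clear
  edge (11,1)–(11,9): clear
  edge (11,9)–(3,11): clear
  edge (3,11)–(0,11): clear
  edge (0,11)–(0,2): clear
  midpoint (27/2,31/2) outside
  → clear
Obstacle 3 [(0,13) (6,14) (11,24)]:
  edge (0,13)–(6,14): clear
  edge (6,14)–(11,24): clear
  edge (11,24)–(0,13): clear
  midpoint (27/2,31/2) outside
  → clear

FREE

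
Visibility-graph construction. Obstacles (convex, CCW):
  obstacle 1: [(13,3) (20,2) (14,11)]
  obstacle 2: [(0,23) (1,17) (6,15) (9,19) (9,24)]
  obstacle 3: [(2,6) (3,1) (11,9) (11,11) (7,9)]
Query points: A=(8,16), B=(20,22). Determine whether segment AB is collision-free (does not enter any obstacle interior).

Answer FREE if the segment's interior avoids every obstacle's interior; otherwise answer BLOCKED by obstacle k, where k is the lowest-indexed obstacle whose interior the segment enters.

FREE

Obstacle 1 [(13,3) (20,2) (14,11)]:
  edge (13,3)–(20,2): clear
  edge (20,2)–(14,11): clear
  edge (14,11)–(13,3): clear
  midpoint (14,19) outside
  → clear
Obstacle 2 [(0,23) (1,17) (6,15) (9,19) (9,24)]:
  edge (0,23)–(1,17): clear
  edge (1,17)–(6,15): clear
  edge (6,15)–(9,19): clear
  edge (9,19)–(9,24): clear
  edge (9,24)–(0,23): clear
  midpoint (14,19) outside
  → clear
Obstacle 3 [(2,6) (3,1) (11,9) (11,11) (7,9)]:
  edge (2,6)–(3,1): clear
  edge (3,1)–(11,9): clear
  edge (11,9)–(11,11): clear
  edge (11,11)–(7,9): clear
  edge (7,9)–(2,6): clear
  midpoint (14,19) outside
  → clear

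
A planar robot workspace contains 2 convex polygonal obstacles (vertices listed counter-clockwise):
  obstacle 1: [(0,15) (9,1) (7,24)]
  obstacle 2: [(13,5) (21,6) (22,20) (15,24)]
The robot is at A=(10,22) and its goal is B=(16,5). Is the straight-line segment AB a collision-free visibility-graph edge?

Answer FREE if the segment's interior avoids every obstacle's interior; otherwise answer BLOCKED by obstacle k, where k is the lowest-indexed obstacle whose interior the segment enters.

BLOCKED by obstacle 2

Obstacle 1 [(0,15) (9,1) (7,24)]:
  edge (0,15)–(9,1): clear
  edge (9,1)–(7,24): clear
  edge (7,24)–(0,15): clear
  midpoint (13,27/2) outside
  → clear
Obstacle 2 [(13,5) (21,6) (22,20) (15,24)]:
  edge (13,5)–(21,6): crosses AB
  edge (21,6)–(22,20): clear
  edge (22,20)–(15,24): clear
  edge (15,24)–(13,5): crosses AB
  → BLOCKED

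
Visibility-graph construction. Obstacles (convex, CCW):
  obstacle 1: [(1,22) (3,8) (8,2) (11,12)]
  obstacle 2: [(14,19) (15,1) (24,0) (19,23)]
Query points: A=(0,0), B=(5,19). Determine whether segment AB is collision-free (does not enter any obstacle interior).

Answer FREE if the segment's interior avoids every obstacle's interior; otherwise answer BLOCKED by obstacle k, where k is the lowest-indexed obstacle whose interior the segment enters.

BLOCKED by obstacle 1

Obstacle 1 [(1,22) (3,8) (8,2) (11,12)]:
  edge (1,22)–(3,8): crosses AB
  edge (3,8)–(8,2): clear
  edge (8,2)–(11,12): clear
  edge (11,12)–(1,22): crosses AB
  → BLOCKED
Obstacle 2 [(14,19) (15,1) (24,0) (19,23)]:
  edge (14,19)–(15,1): clear
  edge (15,1)–(24,0): clear
  edge (24,0)–(19,23): clear
  edge (19,23)–(14,19): clear
  midpoint (5/2,19/2) outside
  → clear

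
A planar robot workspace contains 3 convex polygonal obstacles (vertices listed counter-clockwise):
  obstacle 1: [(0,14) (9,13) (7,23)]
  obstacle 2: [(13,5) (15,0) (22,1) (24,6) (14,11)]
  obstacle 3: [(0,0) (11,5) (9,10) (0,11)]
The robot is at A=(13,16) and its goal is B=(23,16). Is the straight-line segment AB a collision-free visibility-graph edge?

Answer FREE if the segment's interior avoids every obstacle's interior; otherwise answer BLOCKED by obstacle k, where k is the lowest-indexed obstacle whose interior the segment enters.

Obstacle 1 [(0,14) (9,13) (7,23)]:
  edge (0,14)–(9,13): clear
  edge (9,13)–(7,23): clear
  edge (7,23)–(0,14): clear
  midpoint (18,16) outside
  → clear
Obstacle 2 [(13,5) (15,0) (22,1) (24,6) (14,11)]:
  edge (13,5)–(15,0): clear
  edge (15,0)–(22,1): clear
  edge (22,1)–(24,6): clear
  edge (24,6)–(14,11): clear
  edge (14,11)–(13,5): clear
  midpoint (18,16) outside
  → clear
Obstacle 3 [(0,0) (11,5) (9,10) (0,11)]:
  edge (0,0)–(11,5): clear
  edge (11,5)–(9,10): clear
  edge (9,10)–(0,11): clear
  edge (0,11)–(0,0): clear
  midpoint (18,16) outside
  → clear

FREE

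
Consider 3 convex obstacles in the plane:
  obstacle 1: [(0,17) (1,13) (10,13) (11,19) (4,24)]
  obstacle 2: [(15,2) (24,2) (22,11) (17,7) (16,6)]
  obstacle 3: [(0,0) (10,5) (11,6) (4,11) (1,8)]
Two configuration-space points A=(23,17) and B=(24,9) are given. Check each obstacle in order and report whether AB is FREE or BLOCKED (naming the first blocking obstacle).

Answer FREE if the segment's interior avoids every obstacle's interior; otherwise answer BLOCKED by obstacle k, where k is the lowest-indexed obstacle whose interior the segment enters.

FREE

Obstacle 1 [(0,17) (1,13) (10,13) (11,19) (4,24)]:
  edge (0,17)–(1,13): clear
  edge (1,13)–(10,13): clear
  edge (10,13)–(11,19): clear
  edge (11,19)–(4,24): clear
  edge (4,24)–(0,17): clear
  midpoint (47/2,13) outside
  → clear
Obstacle 2 [(15,2) (24,2) (22,11) (17,7) (16,6)]:
  edge (15,2)–(24,2): clear
  edge (24,2)–(22,11): clear
  edge (22,11)–(17,7): clear
  edge (17,7)–(16,6): clear
  edge (16,6)–(15,2): clear
  midpoint (47/2,13) outside
  → clear
Obstacle 3 [(0,0) (10,5) (11,6) (4,11) (1,8)]:
  edge (0,0)–(10,5): clear
  edge (10,5)–(11,6): clear
  edge (11,6)–(4,11): clear
  edge (4,11)–(1,8): clear
  edge (1,8)–(0,0): clear
  midpoint (47/2,13) outside
  → clear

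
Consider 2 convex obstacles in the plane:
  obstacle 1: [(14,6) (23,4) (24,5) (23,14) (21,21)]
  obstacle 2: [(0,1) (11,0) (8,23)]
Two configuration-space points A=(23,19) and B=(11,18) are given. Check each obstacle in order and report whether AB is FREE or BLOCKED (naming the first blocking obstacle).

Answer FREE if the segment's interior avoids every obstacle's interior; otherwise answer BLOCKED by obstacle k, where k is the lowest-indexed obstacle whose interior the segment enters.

Obstacle 1 [(14,6) (23,4) (24,5) (23,14) (21,21)]:
  edge (14,6)–(23,4): clear
  edge (23,4)–(24,5): clear
  edge (24,5)–(23,14): clear
  edge (23,14)–(21,21): crosses AB
  edge (21,21)–(14,6): crosses AB
  → BLOCKED
Obstacle 2 [(0,1) (11,0) (8,23)]:
  edge (0,1)–(11,0): clear
  edge (11,0)–(8,23): clear
  edge (8,23)–(0,1): clear
  midpoint (17,37/2) outside
  → clear

BLOCKED by obstacle 1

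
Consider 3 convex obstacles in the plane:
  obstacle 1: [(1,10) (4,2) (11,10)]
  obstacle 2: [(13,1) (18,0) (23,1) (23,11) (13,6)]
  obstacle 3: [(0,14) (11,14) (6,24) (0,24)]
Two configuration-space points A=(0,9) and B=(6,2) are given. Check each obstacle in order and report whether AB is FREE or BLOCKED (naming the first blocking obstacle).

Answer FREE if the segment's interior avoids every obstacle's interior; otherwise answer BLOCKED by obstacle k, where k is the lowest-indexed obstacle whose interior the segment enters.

Obstacle 1 [(1,10) (4,2) (11,10)]:
  edge (1,10)–(4,2): crosses AB
  edge (4,2)–(11,10): crosses AB
  edge (11,10)–(1,10): clear
  → BLOCKED
Obstacle 2 [(13,1) (18,0) (23,1) (23,11) (13,6)]:
  edge (13,1)–(18,0): clear
  edge (18,0)–(23,1): clear
  edge (23,1)–(23,11): clear
  edge (23,11)–(13,6): clear
  edge (13,6)–(13,1): clear
  midpoint (3,11/2) outside
  → clear
Obstacle 3 [(0,14) (11,14) (6,24) (0,24)]:
  edge (0,14)–(11,14): clear
  edge (11,14)–(6,24): clear
  edge (6,24)–(0,24): clear
  edge (0,24)–(0,14): clear
  midpoint (3,11/2) outside
  → clear

BLOCKED by obstacle 1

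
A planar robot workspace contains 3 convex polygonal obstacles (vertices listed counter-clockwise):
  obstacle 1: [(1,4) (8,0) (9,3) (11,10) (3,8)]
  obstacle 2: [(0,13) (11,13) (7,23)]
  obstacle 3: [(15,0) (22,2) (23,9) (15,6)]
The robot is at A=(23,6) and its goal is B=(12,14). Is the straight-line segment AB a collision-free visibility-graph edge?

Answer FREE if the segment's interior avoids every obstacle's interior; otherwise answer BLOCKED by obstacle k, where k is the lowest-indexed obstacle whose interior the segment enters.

BLOCKED by obstacle 3

Obstacle 1 [(1,4) (8,0) (9,3) (11,10) (3,8)]:
  edge (1,4)–(8,0): clear
  edge (8,0)–(9,3): clear
  edge (9,3)–(11,10): clear
  edge (11,10)–(3,8): clear
  edge (3,8)–(1,4): clear
  midpoint (35/2,10) outside
  → clear
Obstacle 2 [(0,13) (11,13) (7,23)]:
  edge (0,13)–(11,13): clear
  edge (11,13)–(7,23): clear
  edge (7,23)–(0,13): clear
  midpoint (35/2,10) outside
  → clear
Obstacle 3 [(15,0) (22,2) (23,9) (15,6)]:
  edge (15,0)–(22,2): clear
  edge (22,2)–(23,9): crosses AB
  edge (23,9)–(15,6): crosses AB
  edge (15,6)–(15,0): clear
  → BLOCKED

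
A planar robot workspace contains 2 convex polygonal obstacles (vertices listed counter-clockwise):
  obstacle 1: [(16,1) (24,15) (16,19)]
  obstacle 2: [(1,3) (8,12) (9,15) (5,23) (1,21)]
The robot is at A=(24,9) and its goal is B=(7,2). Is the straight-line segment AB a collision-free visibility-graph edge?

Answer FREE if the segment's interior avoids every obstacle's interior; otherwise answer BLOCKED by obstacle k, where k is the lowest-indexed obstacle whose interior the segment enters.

BLOCKED by obstacle 1

Obstacle 1 [(16,1) (24,15) (16,19)]:
  edge (16,1)–(24,15): crosses AB
  edge (24,15)–(16,19): clear
  edge (16,19)–(16,1): crosses AB
  → BLOCKED
Obstacle 2 [(1,3) (8,12) (9,15) (5,23) (1,21)]:
  edge (1,3)–(8,12): clear
  edge (8,12)–(9,15): clear
  edge (9,15)–(5,23): clear
  edge (5,23)–(1,21): clear
  edge (1,21)–(1,3): clear
  midpoint (31/2,11/2) outside
  → clear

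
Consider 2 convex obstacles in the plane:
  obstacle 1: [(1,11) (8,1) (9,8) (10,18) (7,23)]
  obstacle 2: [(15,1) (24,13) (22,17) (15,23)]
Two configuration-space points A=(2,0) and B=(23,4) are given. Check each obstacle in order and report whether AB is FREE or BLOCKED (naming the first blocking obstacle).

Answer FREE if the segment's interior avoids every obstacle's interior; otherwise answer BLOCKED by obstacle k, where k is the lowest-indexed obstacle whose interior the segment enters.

BLOCKED by obstacle 1

Obstacle 1 [(1,11) (8,1) (9,8) (10,18) (7,23)]:
  edge (1,11)–(8,1): crosses AB
  edge (8,1)–(9,8): crosses AB
  edge (9,8)–(10,18): clear
  edge (10,18)–(7,23): clear
  edge (7,23)–(1,11): clear
  → BLOCKED
Obstacle 2 [(15,1) (24,13) (22,17) (15,23)]:
  edge (15,1)–(24,13): crosses AB
  edge (24,13)–(22,17): clear
  edge (22,17)–(15,23): clear
  edge (15,23)–(15,1): crosses AB
  → BLOCKED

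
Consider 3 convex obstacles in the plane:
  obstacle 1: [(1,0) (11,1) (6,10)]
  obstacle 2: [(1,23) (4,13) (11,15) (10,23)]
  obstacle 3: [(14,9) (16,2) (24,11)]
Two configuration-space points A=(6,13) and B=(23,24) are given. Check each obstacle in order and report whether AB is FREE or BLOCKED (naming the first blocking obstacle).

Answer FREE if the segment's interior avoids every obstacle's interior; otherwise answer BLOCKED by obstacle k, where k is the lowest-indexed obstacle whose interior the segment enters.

BLOCKED by obstacle 2

Obstacle 1 [(1,0) (11,1) (6,10)]:
  edge (1,0)–(11,1): clear
  edge (11,1)–(6,10): clear
  edge (6,10)–(1,0): clear
  midpoint (29/2,37/2) outside
  → clear
Obstacle 2 [(1,23) (4,13) (11,15) (10,23)]:
  edge (1,23)–(4,13): clear
  edge (4,13)–(11,15): crosses AB
  edge (11,15)–(10,23): crosses AB
  edge (10,23)–(1,23): clear
  → BLOCKED
Obstacle 3 [(14,9) (16,2) (24,11)]:
  edge (14,9)–(16,2): clear
  edge (16,2)–(24,11): clear
  edge (24,11)–(14,9): clear
  midpoint (29/2,37/2) outside
  → clear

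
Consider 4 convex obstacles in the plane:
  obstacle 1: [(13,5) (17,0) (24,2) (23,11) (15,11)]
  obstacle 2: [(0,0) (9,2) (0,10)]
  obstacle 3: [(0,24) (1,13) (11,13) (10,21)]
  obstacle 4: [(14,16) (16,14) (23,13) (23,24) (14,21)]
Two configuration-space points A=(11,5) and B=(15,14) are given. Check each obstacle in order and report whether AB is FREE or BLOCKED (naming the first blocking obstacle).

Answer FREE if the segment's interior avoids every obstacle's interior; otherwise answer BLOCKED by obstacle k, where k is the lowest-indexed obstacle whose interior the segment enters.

Obstacle 1 [(13,5) (17,0) (24,2) (23,11) (15,11)]:
  edge (13,5)–(17,0): clear
  edge (17,0)–(24,2): clear
  edge (24,2)–(23,11): clear
  edge (23,11)–(15,11): clear
  edge (15,11)–(13,5): clear
  midpoint (13,19/2) outside
  → clear
Obstacle 2 [(0,0) (9,2) (0,10)]:
  edge (0,0)–(9,2): clear
  edge (9,2)–(0,10): clear
  edge (0,10)–(0,0): clear
  midpoint (13,19/2) outside
  → clear
Obstacle 3 [(0,24) (1,13) (11,13) (10,21)]:
  edge (0,24)–(1,13): clear
  edge (1,13)–(11,13): clear
  edge (11,13)–(10,21): clear
  edge (10,21)–(0,24): clear
  midpoint (13,19/2) outside
  → clear
Obstacle 4 [(14,16) (16,14) (23,13) (23,24) (14,21)]:
  edge (14,16)–(16,14): clear
  edge (16,14)–(23,13): clear
  edge (23,13)–(23,24): clear
  edge (23,24)–(14,21): clear
  edge (14,21)–(14,16): clear
  midpoint (13,19/2) outside
  → clear

FREE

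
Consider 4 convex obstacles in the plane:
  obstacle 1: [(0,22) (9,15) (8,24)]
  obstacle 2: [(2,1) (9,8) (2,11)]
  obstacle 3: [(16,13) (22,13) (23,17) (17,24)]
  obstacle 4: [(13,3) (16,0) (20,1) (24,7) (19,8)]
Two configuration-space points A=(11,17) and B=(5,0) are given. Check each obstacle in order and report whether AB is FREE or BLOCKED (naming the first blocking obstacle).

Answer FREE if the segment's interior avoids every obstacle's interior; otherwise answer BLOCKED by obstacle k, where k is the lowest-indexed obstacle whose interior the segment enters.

BLOCKED by obstacle 2

Obstacle 1 [(0,22) (9,15) (8,24)]:
  edge (0,22)–(9,15): clear
  edge (9,15)–(8,24): clear
  edge (8,24)–(0,22): clear
  midpoint (8,17/2) outside
  → clear
Obstacle 2 [(2,1) (9,8) (2,11)]:
  edge (2,1)–(9,8): crosses AB
  edge (9,8)–(2,11): crosses AB
  edge (2,11)–(2,1): clear
  → BLOCKED
Obstacle 3 [(16,13) (22,13) (23,17) (17,24)]:
  edge (16,13)–(22,13): clear
  edge (22,13)–(23,17): clear
  edge (23,17)–(17,24): clear
  edge (17,24)–(16,13): clear
  midpoint (8,17/2) outside
  → clear
Obstacle 4 [(13,3) (16,0) (20,1) (24,7) (19,8)]:
  edge (13,3)–(16,0): clear
  edge (16,0)–(20,1): clear
  edge (20,1)–(24,7): clear
  edge (24,7)–(19,8): clear
  edge (19,8)–(13,3): clear
  midpoint (8,17/2) outside
  → clear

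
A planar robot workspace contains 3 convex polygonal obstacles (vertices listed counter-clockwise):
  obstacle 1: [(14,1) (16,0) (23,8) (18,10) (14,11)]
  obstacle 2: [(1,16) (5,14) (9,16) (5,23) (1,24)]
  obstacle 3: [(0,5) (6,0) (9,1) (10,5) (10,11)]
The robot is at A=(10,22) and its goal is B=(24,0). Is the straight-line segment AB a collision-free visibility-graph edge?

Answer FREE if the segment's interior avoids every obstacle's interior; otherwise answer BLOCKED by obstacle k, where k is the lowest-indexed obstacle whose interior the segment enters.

BLOCKED by obstacle 1

Obstacle 1 [(14,1) (16,0) (23,8) (18,10) (14,11)]:
  edge (14,1)–(16,0): clear
  edge (16,0)–(23,8): crosses AB
  edge (23,8)–(18,10): clear
  edge (18,10)–(14,11): crosses AB
  edge (14,11)–(14,1): clear
  → BLOCKED
Obstacle 2 [(1,16) (5,14) (9,16) (5,23) (1,24)]:
  edge (1,16)–(5,14): clear
  edge (5,14)–(9,16): clear
  edge (9,16)–(5,23): clear
  edge (5,23)–(1,24): clear
  edge (1,24)–(1,16): clear
  midpoint (17,11) outside
  → clear
Obstacle 3 [(0,5) (6,0) (9,1) (10,5) (10,11)]:
  edge (0,5)–(6,0): clear
  edge (6,0)–(9,1): clear
  edge (9,1)–(10,5): clear
  edge (10,5)–(10,11): clear
  edge (10,11)–(0,5): clear
  midpoint (17,11) outside
  → clear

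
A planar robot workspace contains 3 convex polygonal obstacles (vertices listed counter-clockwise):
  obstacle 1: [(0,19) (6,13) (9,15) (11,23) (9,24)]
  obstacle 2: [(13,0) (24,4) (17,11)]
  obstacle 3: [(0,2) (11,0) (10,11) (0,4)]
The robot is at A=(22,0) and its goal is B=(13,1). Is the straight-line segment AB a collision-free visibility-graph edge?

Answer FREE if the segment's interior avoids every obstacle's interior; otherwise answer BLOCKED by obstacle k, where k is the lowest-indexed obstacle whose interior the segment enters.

Obstacle 1 [(0,19) (6,13) (9,15) (11,23) (9,24)]:
  edge (0,19)–(6,13): clear
  edge (6,13)–(9,15): clear
  edge (9,15)–(11,23): clear
  edge (11,23)–(9,24): clear
  edge (9,24)–(0,19): clear
  midpoint (35/2,1/2) outside
  → clear
Obstacle 2 [(13,0) (24,4) (17,11)]:
  edge (13,0)–(24,4): crosses AB
  edge (24,4)–(17,11): clear
  edge (17,11)–(13,0): crosses AB
  → BLOCKED
Obstacle 3 [(0,2) (11,0) (10,11) (0,4)]:
  edge (0,2)–(11,0): clear
  edge (11,0)–(10,11): clear
  edge (10,11)–(0,4): clear
  edge (0,4)–(0,2): clear
  midpoint (35/2,1/2) outside
  → clear

BLOCKED by obstacle 2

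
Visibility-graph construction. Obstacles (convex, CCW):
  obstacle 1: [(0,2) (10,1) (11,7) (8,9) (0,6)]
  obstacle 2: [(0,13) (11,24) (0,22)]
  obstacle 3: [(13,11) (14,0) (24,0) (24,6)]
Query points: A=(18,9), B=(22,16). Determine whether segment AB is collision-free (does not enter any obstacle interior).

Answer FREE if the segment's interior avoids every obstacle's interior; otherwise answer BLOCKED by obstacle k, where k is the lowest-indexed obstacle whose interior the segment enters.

Obstacle 1 [(0,2) (10,1) (11,7) (8,9) (0,6)]:
  edge (0,2)–(10,1): clear
  edge (10,1)–(11,7): clear
  edge (11,7)–(8,9): clear
  edge (8,9)–(0,6): clear
  edge (0,6)–(0,2): clear
  midpoint (20,25/2) outside
  → clear
Obstacle 2 [(0,13) (11,24) (0,22)]:
  edge (0,13)–(11,24): clear
  edge (11,24)–(0,22): clear
  edge (0,22)–(0,13): clear
  midpoint (20,25/2) outside
  → clear
Obstacle 3 [(13,11) (14,0) (24,0) (24,6)]:
  edge (13,11)–(14,0): clear
  edge (14,0)–(24,0): clear
  edge (24,0)–(24,6): clear
  edge (24,6)–(13,11): clear
  midpoint (20,25/2) outside
  → clear

FREE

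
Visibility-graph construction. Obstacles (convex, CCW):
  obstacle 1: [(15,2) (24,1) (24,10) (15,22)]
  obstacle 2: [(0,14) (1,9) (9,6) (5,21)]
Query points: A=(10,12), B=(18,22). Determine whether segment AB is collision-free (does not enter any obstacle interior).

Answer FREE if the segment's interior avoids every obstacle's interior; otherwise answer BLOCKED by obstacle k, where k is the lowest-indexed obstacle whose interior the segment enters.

Obstacle 1 [(15,2) (24,1) (24,10) (15,22)]:
  edge (15,2)–(24,1): clear
  edge (24,1)–(24,10): clear
  edge (24,10)–(15,22): crosses AB
  edge (15,22)–(15,2): crosses AB
  → BLOCKED
Obstacle 2 [(0,14) (1,9) (9,6) (5,21)]:
  edge (0,14)–(1,9): clear
  edge (1,9)–(9,6): clear
  edge (9,6)–(5,21): clear
  edge (5,21)–(0,14): clear
  midpoint (14,17) outside
  → clear

BLOCKED by obstacle 1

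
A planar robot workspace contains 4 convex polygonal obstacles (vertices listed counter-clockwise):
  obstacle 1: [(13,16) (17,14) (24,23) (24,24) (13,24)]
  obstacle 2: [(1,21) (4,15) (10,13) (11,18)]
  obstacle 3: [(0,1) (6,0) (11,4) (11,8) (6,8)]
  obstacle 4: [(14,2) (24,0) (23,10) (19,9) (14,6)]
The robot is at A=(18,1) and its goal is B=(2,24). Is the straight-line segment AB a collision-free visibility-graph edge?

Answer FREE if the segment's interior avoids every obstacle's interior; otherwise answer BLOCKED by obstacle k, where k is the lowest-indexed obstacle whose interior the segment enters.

Obstacle 1 [(13,16) (17,14) (24,23) (24,24) (13,24)]:
  edge (13,16)–(17,14): clear
  edge (17,14)–(24,23): clear
  edge (24,23)–(24,24): clear
  edge (24,24)–(13,24): clear
  edge (13,24)–(13,16): clear
  midpoint (10,25/2) outside
  → clear
Obstacle 2 [(1,21) (4,15) (10,13) (11,18)]:
  edge (1,21)–(4,15): clear
  edge (4,15)–(10,13): crosses AB
  edge (10,13)–(11,18): clear
  edge (11,18)–(1,21): crosses AB
  → BLOCKED
Obstacle 3 [(0,1) (6,0) (11,4) (11,8) (6,8)]:
  edge (0,1)–(6,0): clear
  edge (6,0)–(11,4): clear
  edge (11,4)–(11,8): clear
  edge (11,8)–(6,8): clear
  edge (6,8)–(0,1): clear
  midpoint (10,25/2) outside
  → clear
Obstacle 4 [(14,2) (24,0) (23,10) (19,9) (14,6)]:
  edge (14,2)–(24,0): crosses AB
  edge (24,0)–(23,10): clear
  edge (23,10)–(19,9): clear
  edge (19,9)–(14,6): crosses AB
  edge (14,6)–(14,2): clear
  → BLOCKED

BLOCKED by obstacle 2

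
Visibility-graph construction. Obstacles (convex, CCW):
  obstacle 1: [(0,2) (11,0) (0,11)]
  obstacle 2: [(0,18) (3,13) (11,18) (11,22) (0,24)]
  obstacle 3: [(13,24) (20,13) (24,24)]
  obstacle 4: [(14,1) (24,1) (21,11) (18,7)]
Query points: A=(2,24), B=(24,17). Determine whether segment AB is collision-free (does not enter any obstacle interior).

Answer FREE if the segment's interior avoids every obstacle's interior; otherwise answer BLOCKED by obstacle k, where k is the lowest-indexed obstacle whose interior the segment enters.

BLOCKED by obstacle 2

Obstacle 1 [(0,2) (11,0) (0,11)]:
  edge (0,2)–(11,0): clear
  edge (11,0)–(0,11): clear
  edge (0,11)–(0,2): clear
  midpoint (13,41/2) outside
  → clear
Obstacle 2 [(0,18) (3,13) (11,18) (11,22) (0,24)]:
  edge (0,18)–(3,13): clear
  edge (3,13)–(11,18): clear
  edge (11,18)–(11,22): crosses AB
  edge (11,22)–(0,24): crosses AB
  edge (0,24)–(0,18): clear
  → BLOCKED
Obstacle 3 [(13,24) (20,13) (24,24)]:
  edge (13,24)–(20,13): crosses AB
  edge (20,13)–(24,24): crosses AB
  edge (24,24)–(13,24): clear
  → BLOCKED
Obstacle 4 [(14,1) (24,1) (21,11) (18,7)]:
  edge (14,1)–(24,1): clear
  edge (24,1)–(21,11): clear
  edge (21,11)–(18,7): clear
  edge (18,7)–(14,1): clear
  midpoint (13,41/2) outside
  → clear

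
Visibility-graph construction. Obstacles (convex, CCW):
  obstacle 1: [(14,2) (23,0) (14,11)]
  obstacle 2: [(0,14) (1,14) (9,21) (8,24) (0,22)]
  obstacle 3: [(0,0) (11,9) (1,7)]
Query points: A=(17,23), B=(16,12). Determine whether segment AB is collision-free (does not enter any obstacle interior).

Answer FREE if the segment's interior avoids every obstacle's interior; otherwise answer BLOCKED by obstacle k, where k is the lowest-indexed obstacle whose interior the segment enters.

Obstacle 1 [(14,2) (23,0) (14,11)]:
  edge (14,2)–(23,0): clear
  edge (23,0)–(14,11): clear
  edge (14,11)–(14,2): clear
  midpoint (33/2,35/2) outside
  → clear
Obstacle 2 [(0,14) (1,14) (9,21) (8,24) (0,22)]:
  edge (0,14)–(1,14): clear
  edge (1,14)–(9,21): clear
  edge (9,21)–(8,24): clear
  edge (8,24)–(0,22): clear
  edge (0,22)–(0,14): clear
  midpoint (33/2,35/2) outside
  → clear
Obstacle 3 [(0,0) (11,9) (1,7)]:
  edge (0,0)–(11,9): clear
  edge (11,9)–(1,7): clear
  edge (1,7)–(0,0): clear
  midpoint (33/2,35/2) outside
  → clear

FREE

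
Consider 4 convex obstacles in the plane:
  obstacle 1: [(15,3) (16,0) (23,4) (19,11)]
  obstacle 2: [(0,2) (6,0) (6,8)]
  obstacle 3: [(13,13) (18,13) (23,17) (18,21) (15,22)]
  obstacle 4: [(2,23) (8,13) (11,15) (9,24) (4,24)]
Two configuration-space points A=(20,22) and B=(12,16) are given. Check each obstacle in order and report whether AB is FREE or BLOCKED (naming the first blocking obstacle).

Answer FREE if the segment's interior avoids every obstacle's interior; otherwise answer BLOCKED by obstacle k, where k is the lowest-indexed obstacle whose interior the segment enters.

BLOCKED by obstacle 3

Obstacle 1 [(15,3) (16,0) (23,4) (19,11)]:
  edge (15,3)–(16,0): clear
  edge (16,0)–(23,4): clear
  edge (23,4)–(19,11): clear
  edge (19,11)–(15,3): clear
  midpoint (16,19) outside
  → clear
Obstacle 2 [(0,2) (6,0) (6,8)]:
  edge (0,2)–(6,0): clear
  edge (6,0)–(6,8): clear
  edge (6,8)–(0,2): clear
  midpoint (16,19) outside
  → clear
Obstacle 3 [(13,13) (18,13) (23,17) (18,21) (15,22)]:
  edge (13,13)–(18,13): clear
  edge (18,13)–(23,17): clear
  edge (23,17)–(18,21): crosses AB
  edge (18,21)–(15,22): clear
  edge (15,22)–(13,13): crosses AB
  → BLOCKED
Obstacle 4 [(2,23) (8,13) (11,15) (9,24) (4,24)]:
  edge (2,23)–(8,13): clear
  edge (8,13)–(11,15): clear
  edge (11,15)–(9,24): clear
  edge (9,24)–(4,24): clear
  edge (4,24)–(2,23): clear
  midpoint (16,19) outside
  → clear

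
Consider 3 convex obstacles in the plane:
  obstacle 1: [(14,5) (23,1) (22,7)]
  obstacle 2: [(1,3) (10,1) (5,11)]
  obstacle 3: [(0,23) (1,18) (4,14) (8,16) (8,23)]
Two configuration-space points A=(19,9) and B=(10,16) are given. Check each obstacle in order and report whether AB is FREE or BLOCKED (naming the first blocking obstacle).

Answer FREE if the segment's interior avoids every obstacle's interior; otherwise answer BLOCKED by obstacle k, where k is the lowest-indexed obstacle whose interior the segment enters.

Obstacle 1 [(14,5) (23,1) (22,7)]:
  edge (14,5)–(23,1): clear
  edge (23,1)–(22,7): clear
  edge (22,7)–(14,5): clear
  midpoint (29/2,25/2) outside
  → clear
Obstacle 2 [(1,3) (10,1) (5,11)]:
  edge (1,3)–(10,1): clear
  edge (10,1)–(5,11): clear
  edge (5,11)–(1,3): clear
  midpoint (29/2,25/2) outside
  → clear
Obstacle 3 [(0,23) (1,18) (4,14) (8,16) (8,23)]:
  edge (0,23)–(1,18): clear
  edge (1,18)–(4,14): clear
  edge (4,14)–(8,16): clear
  edge (8,16)–(8,23): clear
  edge (8,23)–(0,23): clear
  midpoint (29/2,25/2) outside
  → clear

FREE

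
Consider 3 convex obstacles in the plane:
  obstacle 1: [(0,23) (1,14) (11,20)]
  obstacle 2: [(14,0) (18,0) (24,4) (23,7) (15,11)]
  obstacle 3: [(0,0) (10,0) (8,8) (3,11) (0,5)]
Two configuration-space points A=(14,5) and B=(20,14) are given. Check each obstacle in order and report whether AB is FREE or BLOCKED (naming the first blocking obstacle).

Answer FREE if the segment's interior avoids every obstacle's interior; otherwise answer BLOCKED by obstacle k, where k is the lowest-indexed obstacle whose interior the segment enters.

BLOCKED by obstacle 2

Obstacle 1 [(0,23) (1,14) (11,20)]:
  edge (0,23)–(1,14): clear
  edge (1,14)–(11,20): clear
  edge (11,20)–(0,23): clear
  midpoint (17,19/2) outside
  → clear
Obstacle 2 [(14,0) (18,0) (24,4) (23,7) (15,11)]:
  edge (14,0)–(18,0): clear
  edge (18,0)–(24,4): clear
  edge (24,4)–(23,7): clear
  edge (23,7)–(15,11): crosses AB
  edge (15,11)–(14,0): crosses AB
  → BLOCKED
Obstacle 3 [(0,0) (10,0) (8,8) (3,11) (0,5)]:
  edge (0,0)–(10,0): clear
  edge (10,0)–(8,8): clear
  edge (8,8)–(3,11): clear
  edge (3,11)–(0,5): clear
  edge (0,5)–(0,0): clear
  midpoint (17,19/2) outside
  → clear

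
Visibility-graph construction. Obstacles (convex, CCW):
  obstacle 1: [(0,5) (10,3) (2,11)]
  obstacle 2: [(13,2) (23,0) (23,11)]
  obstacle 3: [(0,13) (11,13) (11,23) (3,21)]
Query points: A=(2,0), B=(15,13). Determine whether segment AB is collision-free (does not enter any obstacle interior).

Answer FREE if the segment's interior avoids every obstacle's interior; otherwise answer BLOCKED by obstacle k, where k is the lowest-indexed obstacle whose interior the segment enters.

BLOCKED by obstacle 1

Obstacle 1 [(0,5) (10,3) (2,11)]:
  edge (0,5)–(10,3): crosses AB
  edge (10,3)–(2,11): crosses AB
  edge (2,11)–(0,5): clear
  → BLOCKED
Obstacle 2 [(13,2) (23,0) (23,11)]:
  edge (13,2)–(23,0): clear
  edge (23,0)–(23,11): clear
  edge (23,11)–(13,2): clear
  midpoint (17/2,13/2) outside
  → clear
Obstacle 3 [(0,13) (11,13) (11,23) (3,21)]:
  edge (0,13)–(11,13): clear
  edge (11,13)–(11,23): clear
  edge (11,23)–(3,21): clear
  edge (3,21)–(0,13): clear
  midpoint (17/2,13/2) outside
  → clear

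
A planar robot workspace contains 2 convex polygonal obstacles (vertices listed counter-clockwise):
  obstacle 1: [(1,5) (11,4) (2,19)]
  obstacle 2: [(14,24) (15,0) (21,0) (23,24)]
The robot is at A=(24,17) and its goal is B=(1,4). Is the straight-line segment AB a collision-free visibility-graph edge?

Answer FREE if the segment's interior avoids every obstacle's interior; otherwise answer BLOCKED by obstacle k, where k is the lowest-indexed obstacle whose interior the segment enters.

BLOCKED by obstacle 1

Obstacle 1 [(1,5) (11,4) (2,19)]:
  edge (1,5)–(11,4): crosses AB
  edge (11,4)–(2,19): crosses AB
  edge (2,19)–(1,5): clear
  → BLOCKED
Obstacle 2 [(14,24) (15,0) (21,0) (23,24)]:
  edge (14,24)–(15,0): crosses AB
  edge (15,0)–(21,0): clear
  edge (21,0)–(23,24): crosses AB
  edge (23,24)–(14,24): clear
  → BLOCKED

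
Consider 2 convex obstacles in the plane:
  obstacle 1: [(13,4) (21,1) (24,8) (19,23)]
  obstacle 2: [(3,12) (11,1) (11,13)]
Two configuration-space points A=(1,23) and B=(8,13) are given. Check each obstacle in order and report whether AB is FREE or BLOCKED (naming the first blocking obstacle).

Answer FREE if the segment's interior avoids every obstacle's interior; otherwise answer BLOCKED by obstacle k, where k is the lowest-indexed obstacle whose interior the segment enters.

Obstacle 1 [(13,4) (21,1) (24,8) (19,23)]:
  edge (13,4)–(21,1): clear
  edge (21,1)–(24,8): clear
  edge (24,8)–(19,23): clear
  edge (19,23)–(13,4): clear
  midpoint (9/2,18) outside
  → clear
Obstacle 2 [(3,12) (11,1) (11,13)]:
  edge (3,12)–(11,1): clear
  edge (11,1)–(11,13): clear
  edge (11,13)–(3,12): clear
  midpoint (9/2,18) outside
  → clear

FREE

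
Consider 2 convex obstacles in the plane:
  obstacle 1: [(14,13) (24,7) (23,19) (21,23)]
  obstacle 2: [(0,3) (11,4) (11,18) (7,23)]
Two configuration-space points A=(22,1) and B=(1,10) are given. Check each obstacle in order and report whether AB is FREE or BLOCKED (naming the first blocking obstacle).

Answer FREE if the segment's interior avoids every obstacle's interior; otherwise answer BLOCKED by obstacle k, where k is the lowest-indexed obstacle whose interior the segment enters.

BLOCKED by obstacle 2

Obstacle 1 [(14,13) (24,7) (23,19) (21,23)]:
  edge (14,13)–(24,7): clear
  edge (24,7)–(23,19): clear
  edge (23,19)–(21,23): clear
  edge (21,23)–(14,13): clear
  midpoint (23/2,11/2) outside
  → clear
Obstacle 2 [(0,3) (11,4) (11,18) (7,23)]:
  edge (0,3)–(11,4): clear
  edge (11,4)–(11,18): crosses AB
  edge (11,18)–(7,23): clear
  edge (7,23)–(0,3): crosses AB
  → BLOCKED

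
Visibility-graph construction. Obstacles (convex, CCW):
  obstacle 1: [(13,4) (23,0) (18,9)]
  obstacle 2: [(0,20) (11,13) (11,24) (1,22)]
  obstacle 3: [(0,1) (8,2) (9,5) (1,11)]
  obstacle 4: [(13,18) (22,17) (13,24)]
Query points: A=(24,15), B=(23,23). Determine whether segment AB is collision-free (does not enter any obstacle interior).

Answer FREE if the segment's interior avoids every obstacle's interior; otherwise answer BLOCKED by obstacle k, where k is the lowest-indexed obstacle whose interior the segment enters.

FREE

Obstacle 1 [(13,4) (23,0) (18,9)]:
  edge (13,4)–(23,0): clear
  edge (23,0)–(18,9): clear
  edge (18,9)–(13,4): clear
  midpoint (47/2,19) outside
  → clear
Obstacle 2 [(0,20) (11,13) (11,24) (1,22)]:
  edge (0,20)–(11,13): clear
  edge (11,13)–(11,24): clear
  edge (11,24)–(1,22): clear
  edge (1,22)–(0,20): clear
  midpoint (47/2,19) outside
  → clear
Obstacle 3 [(0,1) (8,2) (9,5) (1,11)]:
  edge (0,1)–(8,2): clear
  edge (8,2)–(9,5): clear
  edge (9,5)–(1,11): clear
  edge (1,11)–(0,1): clear
  midpoint (47/2,19) outside
  → clear
Obstacle 4 [(13,18) (22,17) (13,24)]:
  edge (13,18)–(22,17): clear
  edge (22,17)–(13,24): clear
  edge (13,24)–(13,18): clear
  midpoint (47/2,19) outside
  → clear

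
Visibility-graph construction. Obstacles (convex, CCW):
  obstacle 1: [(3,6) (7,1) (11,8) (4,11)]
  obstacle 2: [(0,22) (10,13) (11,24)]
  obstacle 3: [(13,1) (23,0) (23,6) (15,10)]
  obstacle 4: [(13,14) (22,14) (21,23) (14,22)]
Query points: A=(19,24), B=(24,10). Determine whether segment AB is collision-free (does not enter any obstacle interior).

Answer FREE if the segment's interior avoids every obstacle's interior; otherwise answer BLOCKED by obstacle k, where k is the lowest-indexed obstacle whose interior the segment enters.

BLOCKED by obstacle 4

Obstacle 1 [(3,6) (7,1) (11,8) (4,11)]:
  edge (3,6)–(7,1): clear
  edge (7,1)–(11,8): clear
  edge (11,8)–(4,11): clear
  edge (4,11)–(3,6): clear
  midpoint (43/2,17) outside
  → clear
Obstacle 2 [(0,22) (10,13) (11,24)]:
  edge (0,22)–(10,13): clear
  edge (10,13)–(11,24): clear
  edge (11,24)–(0,22): clear
  midpoint (43/2,17) outside
  → clear
Obstacle 3 [(13,1) (23,0) (23,6) (15,10)]:
  edge (13,1)–(23,0): clear
  edge (23,0)–(23,6): clear
  edge (23,6)–(15,10): clear
  edge (15,10)–(13,1): clear
  midpoint (43/2,17) outside
  → clear
Obstacle 4 [(13,14) (22,14) (21,23) (14,22)]:
  edge (13,14)–(22,14): clear
  edge (22,14)–(21,23): crosses AB
  edge (21,23)–(14,22): crosses AB
  edge (14,22)–(13,14): clear
  → BLOCKED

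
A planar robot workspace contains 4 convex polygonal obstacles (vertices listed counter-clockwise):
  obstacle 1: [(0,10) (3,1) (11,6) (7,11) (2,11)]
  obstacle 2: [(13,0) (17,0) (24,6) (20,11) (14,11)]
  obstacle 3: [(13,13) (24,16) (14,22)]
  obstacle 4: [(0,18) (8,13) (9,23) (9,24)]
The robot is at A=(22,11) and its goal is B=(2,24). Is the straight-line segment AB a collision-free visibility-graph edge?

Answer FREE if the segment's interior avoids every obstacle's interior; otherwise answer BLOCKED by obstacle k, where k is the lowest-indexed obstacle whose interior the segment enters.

Obstacle 1 [(0,10) (3,1) (11,6) (7,11) (2,11)]:
  edge (0,10)–(3,1): clear
  edge (3,1)–(11,6): clear
  edge (11,6)–(7,11): clear
  edge (7,11)–(2,11): clear
  edge (2,11)–(0,10): clear
  midpoint (12,35/2) outside
  → clear
Obstacle 2 [(13,0) (17,0) (24,6) (20,11) (14,11)]:
  edge (13,0)–(17,0): clear
  edge (17,0)–(24,6): clear
  edge (24,6)–(20,11): clear
  edge (20,11)–(14,11): clear
  edge (14,11)–(13,0): clear
  midpoint (12,35/2) outside
  → clear
Obstacle 3 [(13,13) (24,16) (14,22)]:
  edge (13,13)–(24,16): crosses AB
  edge (24,16)–(14,22): clear
  edge (14,22)–(13,13): crosses AB
  → BLOCKED
Obstacle 4 [(0,18) (8,13) (9,23) (9,24)]:
  edge (0,18)–(8,13): clear
  edge (8,13)–(9,23): crosses AB
  edge (9,23)–(9,24): clear
  edge (9,24)–(0,18): crosses AB
  → BLOCKED

BLOCKED by obstacle 3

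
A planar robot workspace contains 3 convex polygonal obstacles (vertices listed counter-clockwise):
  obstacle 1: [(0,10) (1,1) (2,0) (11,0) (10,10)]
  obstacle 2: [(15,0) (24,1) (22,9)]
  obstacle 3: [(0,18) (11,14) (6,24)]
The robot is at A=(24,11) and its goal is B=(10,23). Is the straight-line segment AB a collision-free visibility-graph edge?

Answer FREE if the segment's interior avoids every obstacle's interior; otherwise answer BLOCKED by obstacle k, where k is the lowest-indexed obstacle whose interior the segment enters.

FREE

Obstacle 1 [(0,10) (1,1) (2,0) (11,0) (10,10)]:
  edge (0,10)–(1,1): clear
  edge (1,1)–(2,0): clear
  edge (2,0)–(11,0): clear
  edge (11,0)–(10,10): clear
  edge (10,10)–(0,10): clear
  midpoint (17,17) outside
  → clear
Obstacle 2 [(15,0) (24,1) (22,9)]:
  edge (15,0)–(24,1): clear
  edge (24,1)–(22,9): clear
  edge (22,9)–(15,0): clear
  midpoint (17,17) outside
  → clear
Obstacle 3 [(0,18) (11,14) (6,24)]:
  edge (0,18)–(11,14): clear
  edge (11,14)–(6,24): clear
  edge (6,24)–(0,18): clear
  midpoint (17,17) outside
  → clear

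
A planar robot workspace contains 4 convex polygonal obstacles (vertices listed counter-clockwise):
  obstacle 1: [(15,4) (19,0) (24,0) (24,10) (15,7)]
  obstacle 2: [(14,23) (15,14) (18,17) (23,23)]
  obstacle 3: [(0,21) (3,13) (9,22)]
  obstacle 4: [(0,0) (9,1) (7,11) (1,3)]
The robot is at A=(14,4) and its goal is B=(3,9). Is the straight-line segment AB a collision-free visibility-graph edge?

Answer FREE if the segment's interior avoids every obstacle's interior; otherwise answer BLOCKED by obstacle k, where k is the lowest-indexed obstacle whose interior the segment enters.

BLOCKED by obstacle 4

Obstacle 1 [(15,4) (19,0) (24,0) (24,10) (15,7)]:
  edge (15,4)–(19,0): clear
  edge (19,0)–(24,0): clear
  edge (24,0)–(24,10): clear
  edge (24,10)–(15,7): clear
  edge (15,7)–(15,4): clear
  midpoint (17/2,13/2) outside
  → clear
Obstacle 2 [(14,23) (15,14) (18,17) (23,23)]:
  edge (14,23)–(15,14): clear
  edge (15,14)–(18,17): clear
  edge (18,17)–(23,23): clear
  edge (23,23)–(14,23): clear
  midpoint (17/2,13/2) outside
  → clear
Obstacle 3 [(0,21) (3,13) (9,22)]:
  edge (0,21)–(3,13): clear
  edge (3,13)–(9,22): clear
  edge (9,22)–(0,21): clear
  midpoint (17/2,13/2) outside
  → clear
Obstacle 4 [(0,0) (9,1) (7,11) (1,3)]:
  edge (0,0)–(9,1): clear
  edge (9,1)–(7,11): crosses AB
  edge (7,11)–(1,3): crosses AB
  edge (1,3)–(0,0): clear
  → BLOCKED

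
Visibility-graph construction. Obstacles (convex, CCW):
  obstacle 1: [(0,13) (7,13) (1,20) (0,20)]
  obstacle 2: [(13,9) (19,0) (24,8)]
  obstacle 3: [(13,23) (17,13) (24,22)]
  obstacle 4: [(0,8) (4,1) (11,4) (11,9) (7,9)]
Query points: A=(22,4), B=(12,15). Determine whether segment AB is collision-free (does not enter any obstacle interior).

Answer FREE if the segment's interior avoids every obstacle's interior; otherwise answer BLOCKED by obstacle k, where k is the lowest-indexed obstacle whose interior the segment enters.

Obstacle 1 [(0,13) (7,13) (1,20) (0,20)]:
  edge (0,13)–(7,13): clear
  edge (7,13)–(1,20): clear
  edge (1,20)–(0,20): clear
  edge (0,20)–(0,13): clear
  midpoint (17,19/2) outside
  → clear
Obstacle 2 [(13,9) (19,0) (24,8)]:
  edge (13,9)–(19,0): clear
  edge (19,0)–(24,8): crosses AB
  edge (24,8)–(13,9): crosses AB
  → BLOCKED
Obstacle 3 [(13,23) (17,13) (24,22)]:
  edge (13,23)–(17,13): clear
  edge (17,13)–(24,22): clear
  edge (24,22)–(13,23): clear
  midpoint (17,19/2) outside
  → clear
Obstacle 4 [(0,8) (4,1) (11,4) (11,9) (7,9)]:
  edge (0,8)–(4,1): clear
  edge (4,1)–(11,4): clear
  edge (11,4)–(11,9): clear
  edge (11,9)–(7,9): clear
  edge (7,9)–(0,8): clear
  midpoint (17,19/2) outside
  → clear

BLOCKED by obstacle 2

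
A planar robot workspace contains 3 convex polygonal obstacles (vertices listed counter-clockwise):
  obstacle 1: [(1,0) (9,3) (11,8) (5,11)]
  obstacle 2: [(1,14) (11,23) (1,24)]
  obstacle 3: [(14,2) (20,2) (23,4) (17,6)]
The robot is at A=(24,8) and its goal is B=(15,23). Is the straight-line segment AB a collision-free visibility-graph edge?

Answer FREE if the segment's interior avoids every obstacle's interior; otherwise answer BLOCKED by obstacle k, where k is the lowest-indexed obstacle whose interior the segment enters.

FREE

Obstacle 1 [(1,0) (9,3) (11,8) (5,11)]:
  edge (1,0)–(9,3): clear
  edge (9,3)–(11,8): clear
  edge (11,8)–(5,11): clear
  edge (5,11)–(1,0): clear
  midpoint (39/2,31/2) outside
  → clear
Obstacle 2 [(1,14) (11,23) (1,24)]:
  edge (1,14)–(11,23): clear
  edge (11,23)–(1,24): clear
  edge (1,24)–(1,14): clear
  midpoint (39/2,31/2) outside
  → clear
Obstacle 3 [(14,2) (20,2) (23,4) (17,6)]:
  edge (14,2)–(20,2): clear
  edge (20,2)–(23,4): clear
  edge (23,4)–(17,6): clear
  edge (17,6)–(14,2): clear
  midpoint (39/2,31/2) outside
  → clear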